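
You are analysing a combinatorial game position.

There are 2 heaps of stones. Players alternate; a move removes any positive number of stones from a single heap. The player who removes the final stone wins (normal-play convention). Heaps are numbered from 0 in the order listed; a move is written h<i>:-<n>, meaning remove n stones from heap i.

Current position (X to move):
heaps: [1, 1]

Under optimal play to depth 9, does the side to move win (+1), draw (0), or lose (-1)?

value((1,1), X) = -1

p1 X@[(1,1)]: h0:-1[(0,1)]-1* h1:-1[(1,0)]-1
p2 O@[(0,1)]: h1:-1[(0,0)]+1*
p3 X@[(0,0)] terminal -1; root [(1,1)] d9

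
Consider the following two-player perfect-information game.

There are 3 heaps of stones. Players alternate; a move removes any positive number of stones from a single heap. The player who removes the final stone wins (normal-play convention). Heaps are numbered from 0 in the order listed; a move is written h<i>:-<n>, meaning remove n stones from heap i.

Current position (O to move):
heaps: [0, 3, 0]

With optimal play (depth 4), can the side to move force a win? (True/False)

[(0,3,0)] O move#1: h1:-1:-1/(0,2,0), h1:-2:-1/(0,1,0), h1:-3:+1/(0,0,0)*
[(0,0,0)] end (terminal -1, X#2); searched (0,3,0) to 4

O winning at [(0,3,0)]: True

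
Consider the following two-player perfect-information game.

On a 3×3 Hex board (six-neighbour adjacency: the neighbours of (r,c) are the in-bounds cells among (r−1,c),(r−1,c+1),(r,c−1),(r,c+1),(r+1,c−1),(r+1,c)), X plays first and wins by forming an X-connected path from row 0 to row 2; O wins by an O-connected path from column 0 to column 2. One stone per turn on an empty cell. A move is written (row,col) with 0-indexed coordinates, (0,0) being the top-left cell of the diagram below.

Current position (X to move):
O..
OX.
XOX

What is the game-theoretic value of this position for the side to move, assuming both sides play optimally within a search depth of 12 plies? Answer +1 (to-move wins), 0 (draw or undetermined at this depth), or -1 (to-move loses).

value(O../OX./XOX, X) = +1

[O../OX./XOX] X move#1: (0,1):+1/OX./OX./XOX*, (0,2):+1/O.X/OX./XOX, (1,2):+1/O../OXX/XOX
[OX./OX./XOX] end (terminal -1, O#2); searched O../OX./XOX to 12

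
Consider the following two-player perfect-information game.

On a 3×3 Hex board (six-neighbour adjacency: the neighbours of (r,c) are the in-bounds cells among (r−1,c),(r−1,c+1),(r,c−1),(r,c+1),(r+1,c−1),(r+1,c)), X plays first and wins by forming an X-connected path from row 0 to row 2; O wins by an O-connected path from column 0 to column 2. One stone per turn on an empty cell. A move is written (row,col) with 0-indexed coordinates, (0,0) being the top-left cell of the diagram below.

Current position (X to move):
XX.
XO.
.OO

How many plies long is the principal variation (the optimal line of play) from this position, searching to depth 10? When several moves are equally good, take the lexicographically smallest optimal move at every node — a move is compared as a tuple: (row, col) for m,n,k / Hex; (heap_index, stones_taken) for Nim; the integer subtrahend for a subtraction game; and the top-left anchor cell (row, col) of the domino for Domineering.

[XX./XO./.OO] X move#1: (0,2):-1/XXX/XO./.OO, (1,2):-1/XX./XOX/.OO, (2,0):+1/XX./XO./XOO*
[XX./XO./XOO] end (terminal -1, O#2); searched XX./XO./.OO to 10

PV length from [XX./XO./.OO]: 1 ply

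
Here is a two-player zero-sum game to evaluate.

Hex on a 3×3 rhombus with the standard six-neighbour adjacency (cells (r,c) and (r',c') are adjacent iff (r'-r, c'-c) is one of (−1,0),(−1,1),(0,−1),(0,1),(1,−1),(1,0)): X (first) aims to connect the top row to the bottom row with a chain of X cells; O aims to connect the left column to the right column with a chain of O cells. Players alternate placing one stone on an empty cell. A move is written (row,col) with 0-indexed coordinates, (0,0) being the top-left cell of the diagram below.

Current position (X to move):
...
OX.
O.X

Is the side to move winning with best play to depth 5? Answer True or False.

p1 X@[.../OX./O.X]: (0,0)[X../OX./O.X]+1* (0,1)[.X./OX./O.X]+1 (0,2)[..X/OX./O.X]+1 (1,2)[.../OXX/O.X]+1 (2,1)[.../OX./OXX]+1
p2 O@[X../OX./O.X]: (0,1)[XO./OX./O.X]-1* (0,2)[X.O/OX./O.X]-1 (1,2)[X../OXO/O.X]-1 (2,1)[X../OX./OOX]-1
p3 X@[XO./OX./O.X]: (0,2)[XOX/OX./O.X]+1* (1,2)[XO./OXX/O.X]-1 (2,1)[XO./OX./OXX]-1
p4 O@[XOX/OX./O.X]: (1,2)[XOX/OXO/O.X]-1* (2,1)[XOX/OX./OOX]-1
p5 X@[XOX/OXO/O.X]: (2,1)[XOX/OXO/OXX]+1*
p6 O@[XOX/OXO/OXX] terminal -1; root [.../OX./O.X] d5

X winning at [.../OX./O.X]: True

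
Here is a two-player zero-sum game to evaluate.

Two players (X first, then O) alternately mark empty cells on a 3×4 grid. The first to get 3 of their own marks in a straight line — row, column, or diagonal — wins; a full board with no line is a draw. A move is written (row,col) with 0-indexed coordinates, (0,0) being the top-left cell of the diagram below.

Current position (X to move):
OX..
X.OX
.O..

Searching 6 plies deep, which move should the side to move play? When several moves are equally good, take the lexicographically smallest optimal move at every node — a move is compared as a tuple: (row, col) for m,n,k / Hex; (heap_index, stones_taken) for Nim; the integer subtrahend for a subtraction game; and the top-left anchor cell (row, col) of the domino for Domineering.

[OX../X.OX/.O..] X move#1: (0,2):-1/OXX./X.OX/.O.., (0,3):+1/OX.X/X.OX/.O..*, (1,1):-1/OX../XXOX/.O.., (2,0):-1/OX../X.OX/XO.., (2,2):-1/OX../X.OX/.OX., (2,3):-1/OX../X.OX/.O.X
[OX.X/X.OX/.O..] O move#2: (0,2):-1/OXOX/X.OX/.O..*, (1,1):-1/OX.X/XOOX/.O.., (2,0):-1/OX.X/X.OX/OO.., (2,2):-1/OX.X/X.OX/.OO., (2,3):-1/OX.X/X.OX/.O.O
[OXOX/X.OX/.O..] X move#3: (1,1):-1/OXOX/XXOX/.O.., (2,0):-1/OXOX/X.OX/XO.., (2,2):+0/OXOX/X.OX/.OX., (2,3):+1/OXOX/X.OX/.O.X*
[OXOX/X.OX/.O.X] end (terminal -1, O#4); searched OX../X.OX/.O.. to 6

X's best at [OX../X.OX/.O..]: (0,3)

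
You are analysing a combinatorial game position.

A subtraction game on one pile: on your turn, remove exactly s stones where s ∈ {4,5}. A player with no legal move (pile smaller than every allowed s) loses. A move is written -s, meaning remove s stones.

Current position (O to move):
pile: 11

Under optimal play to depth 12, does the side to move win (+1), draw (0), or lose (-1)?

value(11, O) = -1

[11] O move#1: -4:-1/7*, -5:-1/6
[7] X move#2: -4:+1/3*, -5:+1/2
[3] end (terminal -1, O#3); searched 11 to 12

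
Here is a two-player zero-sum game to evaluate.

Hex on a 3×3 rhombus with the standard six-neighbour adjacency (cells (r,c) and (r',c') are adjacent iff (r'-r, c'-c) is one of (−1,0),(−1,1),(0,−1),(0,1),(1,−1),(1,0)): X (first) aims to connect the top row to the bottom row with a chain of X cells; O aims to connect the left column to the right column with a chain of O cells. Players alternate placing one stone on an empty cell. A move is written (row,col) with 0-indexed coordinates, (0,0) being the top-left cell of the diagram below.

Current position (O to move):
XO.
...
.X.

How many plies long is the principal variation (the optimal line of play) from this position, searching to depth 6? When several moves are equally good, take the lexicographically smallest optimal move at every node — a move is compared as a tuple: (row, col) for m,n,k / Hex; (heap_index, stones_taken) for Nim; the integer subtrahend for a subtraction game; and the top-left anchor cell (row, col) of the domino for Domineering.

PV length from [XO./.../.X.]: 5 plies

ply 1, O at XO./.../.X. | (0,2)=-1→XOO/.../.X.; (1,0)=-1→XO./O../.X.; (1,1)=+1→XO./.O./.X.*; (1,2)=-1→XO./..O/.X.; (2,0)=-1→XO./.../OX.; (2,2)=-1→XO./.../.XO
ply 2, X at XO./.O./.X. | (0,2)=-1→XOX/.O./.X.*; (1,0)=-1→XO./XO./.X.; (1,2)=-1→XO./.OX/.X.; (2,0)=-1→XO./.O./XX.; (2,2)=-1→XO./.O./.XX
ply 3, O at XOX/.O./.X. | (1,0)=-1→XOX/OO./.X.; (1,2)=+1→XOX/.OO/.X.*; (2,0)=-1→XOX/.O./OX.; (2,2)=-1→XOX/.O./.XO
ply 4, X at XOX/.OO/.X. | (1,0)=-1→XOX/XOO/.X.*; (2,0)=-1→XOX/.OO/XX.; (2,2)=-1→XOX/.OO/.XX
ply 5, O at XOX/XOO/.X. | (2,0)=+1→XOX/XOO/OX.*; (2,2)=-1→XOX/XOO/.XO
ply 6: XOX/XOO/OX. is terminal -1 (X); from XO./.../.X. depth 6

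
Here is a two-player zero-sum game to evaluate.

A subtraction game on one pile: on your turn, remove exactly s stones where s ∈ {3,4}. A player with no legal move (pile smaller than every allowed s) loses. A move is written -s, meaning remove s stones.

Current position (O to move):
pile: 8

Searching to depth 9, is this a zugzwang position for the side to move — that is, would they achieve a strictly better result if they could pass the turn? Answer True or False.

zugzwang(8, O) = True

[8] O move#1: -3:-1/5*, -4:-1/4
[5] X move#2: -3:+1/2*, -4:+1/1
[2] end (terminal -1, O#3); searched 8 to 9
if O skipped the turn, X would face:
~ [8] X move#1: -3:-1/5*, -4:-1/4
~ [5] O move#2: -3:+1/2*, -4:+1/1
~ [2] end (terminal -1, X#3); searched 8 to 9
compare (O): move=-1 vs pass=+1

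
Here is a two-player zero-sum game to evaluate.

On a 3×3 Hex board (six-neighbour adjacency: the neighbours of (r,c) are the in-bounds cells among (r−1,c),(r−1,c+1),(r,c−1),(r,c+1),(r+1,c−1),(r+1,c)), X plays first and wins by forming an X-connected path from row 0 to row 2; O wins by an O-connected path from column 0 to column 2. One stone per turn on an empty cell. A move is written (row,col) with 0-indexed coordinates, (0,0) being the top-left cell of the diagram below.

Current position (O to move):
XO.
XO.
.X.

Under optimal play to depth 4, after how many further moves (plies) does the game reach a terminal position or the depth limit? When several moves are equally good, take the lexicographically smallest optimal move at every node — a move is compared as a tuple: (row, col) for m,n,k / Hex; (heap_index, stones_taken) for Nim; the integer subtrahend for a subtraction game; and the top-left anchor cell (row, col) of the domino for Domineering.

PV length from [XO./XO./.X.]: 3 plies

ply 1, O at XO./XO./.X. | (0,2)=-1→XOO/XO./.X.; (1,2)=-1→XO./XOO/.X.; (2,0)=+1→XO./XO./OX.*; (2,2)=-1→XO./XO./.XO
ply 2, X at XO./XO./OX. | (0,2)=-1→XOX/XO./OX.*; (1,2)=-1→XO./XOX/OX.; (2,2)=-1→XO./XO./OXX
ply 3, O at XOX/XO./OX. | (1,2)=+1→XOX/XOO/OX.*; (2,2)=-1→XOX/XO./OXO
ply 4: XOX/XOO/OX. is terminal -1 (X); from XO./XO./.X. depth 4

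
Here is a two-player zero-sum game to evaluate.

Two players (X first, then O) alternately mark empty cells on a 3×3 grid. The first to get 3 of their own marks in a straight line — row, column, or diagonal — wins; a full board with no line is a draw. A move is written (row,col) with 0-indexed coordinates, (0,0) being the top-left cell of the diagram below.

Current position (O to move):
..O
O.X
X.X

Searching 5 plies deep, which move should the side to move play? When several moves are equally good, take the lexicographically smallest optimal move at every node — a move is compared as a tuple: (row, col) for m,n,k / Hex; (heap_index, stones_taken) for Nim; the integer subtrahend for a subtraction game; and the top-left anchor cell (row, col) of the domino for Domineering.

p1 O@[..O/O.X/X.X]: (0,0)[O.O/O.X/X.X]-1 (0,1)[.OO/O.X/X.X]-1 (1,1)[..O/OOX/X.X]-1 (2,1)[..O/O.X/XOX]+0*
p2 X@[..O/O.X/XOX]: (0,0)[X.O/O.X/XOX]+0* (0,1)[.XO/O.X/XOX]+0 (1,1)[..O/OXX/XOX]+0
p3 O@[X.O/O.X/XOX]: (0,1)[XOO/O.X/XOX]-1 (1,1)[X.O/OOX/XOX]+0*
p4 X@[X.O/OOX/XOX]: (0,1)[XXO/OOX/XOX]+0*
p5 O@[XXO/OOX/XOX] terminal +0; root [..O/O.X/X.X] d5

O's best at [..O/O.X/X.X]: (2,1)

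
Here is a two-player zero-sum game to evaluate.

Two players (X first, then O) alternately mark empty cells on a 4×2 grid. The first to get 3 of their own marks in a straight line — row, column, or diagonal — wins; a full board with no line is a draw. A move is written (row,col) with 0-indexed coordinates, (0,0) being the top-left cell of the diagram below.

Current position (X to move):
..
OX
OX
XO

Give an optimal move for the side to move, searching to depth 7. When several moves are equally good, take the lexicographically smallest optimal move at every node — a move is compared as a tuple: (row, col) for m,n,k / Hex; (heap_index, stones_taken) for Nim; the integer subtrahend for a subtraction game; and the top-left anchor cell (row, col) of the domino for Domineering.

p1 X@[../OX/OX/XO]: (0,0)[X./OX/OX/XO]+0 (0,1)[.X/OX/OX/XO]+1*
p2 O@[.X/OX/OX/XO] terminal -1; root [../OX/OX/XO] d7

X's best at [../OX/OX/XO]: (0,1)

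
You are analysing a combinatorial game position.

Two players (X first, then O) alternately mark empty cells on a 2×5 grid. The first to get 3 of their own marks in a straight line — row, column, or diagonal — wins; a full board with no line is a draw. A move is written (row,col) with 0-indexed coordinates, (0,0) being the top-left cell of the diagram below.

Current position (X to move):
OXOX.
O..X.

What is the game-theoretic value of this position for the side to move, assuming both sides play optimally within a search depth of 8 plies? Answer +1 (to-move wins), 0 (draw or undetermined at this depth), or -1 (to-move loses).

value(OXOX./O..X., X) = +1

[OXOX./O..X.] X move#1: (0,4):+0/OXOXX/O..X., (1,1):+0/OXOX./OX.X., (1,2):+1/OXOX./O.XX.*, (1,4):+0/OXOX./O..XX
[OXOX./O.XX.] O move#2: (0,4):-1/OXOXO/O.XX.*, (1,1):-1/OXOX./OOXX., (1,4):-1/OXOX./O.XXO
[OXOXO/O.XX.] X move#3: (1,1):+1/OXOXO/OXXX.*, (1,4):+1/OXOXO/O.XXX
[OXOXO/OXXX.] end (terminal -1, O#4); searched OXOX./O..X. to 8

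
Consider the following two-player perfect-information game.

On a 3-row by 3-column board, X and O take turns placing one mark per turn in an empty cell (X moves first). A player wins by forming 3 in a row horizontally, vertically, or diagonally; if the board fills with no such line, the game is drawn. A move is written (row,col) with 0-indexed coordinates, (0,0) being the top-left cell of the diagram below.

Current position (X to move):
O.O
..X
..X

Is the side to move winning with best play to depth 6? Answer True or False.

ply 1, X at O.O/..X/..X | (0,1)=-1→OXO/..X/..X*; (1,0)=-1→O.O/X.X/..X; (1,1)=-1→O.O/.XX/..X; (2,0)=-1→O.O/..X/X.X; (2,1)=-1→O.O/..X/.XX
ply 2, O at OXO/..X/..X | (1,0)=+0→OXO/O.X/..X; (1,1)=+0→OXO/.OX/..X; (2,0)=+1→OXO/..X/O.X*; (2,1)=+0→OXO/..X/.OX
ply 3, X at OXO/..X/O.X | (1,0)=-1→OXO/X.X/O.X*; (1,1)=-1→OXO/.XX/O.X; (2,1)=-1→OXO/..X/OXX
ply 4, O at OXO/X.X/O.X | (1,1)=+1→OXO/XOX/O.X*; (2,1)=-1→OXO/X.X/OOX
ply 5: OXO/XOX/O.X is terminal -1 (X); from O.O/..X/..X depth 6

X winning at [O.O/..X/..X]: False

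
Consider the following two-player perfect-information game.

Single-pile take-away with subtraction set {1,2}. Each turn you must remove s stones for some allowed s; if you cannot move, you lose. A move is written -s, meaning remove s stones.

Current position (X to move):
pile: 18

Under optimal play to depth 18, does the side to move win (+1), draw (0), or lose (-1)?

[18] X move#1: -1:-1/17*, -2:-1/16
[17] O move#2: -1:-1/16, -2:+1/15*
[15] X move#3: -1:-1/14*, -2:-1/13
[14] O move#4: -1:-1/13, -2:+1/12*
[12] X move#5: -1:-1/11*, -2:-1/10
[11] O move#6: -1:-1/10, -2:+1/9*
[9] X move#7: -1:-1/8*, -2:-1/7
[8] O move#8: -1:-1/7, -2:+1/6*
[6] X move#9: -1:-1/5*, -2:-1/4
[5] O move#10: -1:-1/4, -2:+1/3*
[3] X move#11: -1:-1/2*, -2:-1/1
[2] O move#12: -1:-1/1, -2:+1/0*
[0] end (terminal -1, X#13); searched 18 to 18

value(18, X) = -1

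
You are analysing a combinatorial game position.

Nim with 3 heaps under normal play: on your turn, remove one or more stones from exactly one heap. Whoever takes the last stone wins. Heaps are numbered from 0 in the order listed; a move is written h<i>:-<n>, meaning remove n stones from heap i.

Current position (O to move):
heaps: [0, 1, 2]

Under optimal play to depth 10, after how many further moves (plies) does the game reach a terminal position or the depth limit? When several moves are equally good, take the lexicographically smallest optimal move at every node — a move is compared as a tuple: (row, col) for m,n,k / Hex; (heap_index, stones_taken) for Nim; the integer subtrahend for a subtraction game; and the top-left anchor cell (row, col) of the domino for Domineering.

p1 O@[(0,1,2)]: h1:-1[(0,0,2)]-1 h2:-1[(0,1,1)]+1* h2:-2[(0,1,0)]-1
p2 X@[(0,1,1)]: h1:-1[(0,0,1)]-1* h2:-1[(0,1,0)]-1
p3 O@[(0,0,1)]: h2:-1[(0,0,0)]+1*
p4 X@[(0,0,0)] terminal -1; root [(0,1,2)] d10

PV length from [(0,1,2)]: 3 plies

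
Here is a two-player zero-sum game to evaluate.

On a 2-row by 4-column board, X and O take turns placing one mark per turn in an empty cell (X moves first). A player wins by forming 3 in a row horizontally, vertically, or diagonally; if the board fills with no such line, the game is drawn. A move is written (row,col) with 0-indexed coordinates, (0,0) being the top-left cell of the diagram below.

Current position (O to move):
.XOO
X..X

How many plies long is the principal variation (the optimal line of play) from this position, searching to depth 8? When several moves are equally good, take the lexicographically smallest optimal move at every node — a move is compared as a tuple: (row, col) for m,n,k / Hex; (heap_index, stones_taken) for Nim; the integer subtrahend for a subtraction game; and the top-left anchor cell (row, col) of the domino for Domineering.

[.XOO/X..X] O move#1: (0,0):+0/OXOO/X..X*, (1,1):+0/.XOO/XO.X, (1,2):+0/.XOO/X.OX
[OXOO/X..X] X move#2: (1,1):+0/OXOO/XX.X*, (1,2):+0/OXOO/X.XX
[OXOO/XX.X] O move#3: (1,2):+0/OXOO/XXOX*
[OXOO/XXOX] end (terminal +0, X#4); searched .XOO/X..X to 8

PV length from [.XOO/X..X]: 3 plies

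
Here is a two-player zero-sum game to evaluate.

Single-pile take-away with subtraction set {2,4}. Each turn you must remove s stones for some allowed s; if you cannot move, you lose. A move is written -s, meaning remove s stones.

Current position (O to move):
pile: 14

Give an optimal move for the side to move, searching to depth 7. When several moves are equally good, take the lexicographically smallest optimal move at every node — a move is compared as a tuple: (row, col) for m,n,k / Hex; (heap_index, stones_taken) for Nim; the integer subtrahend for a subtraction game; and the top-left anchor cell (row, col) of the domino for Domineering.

[14] O move#1: -2:+1/12*, -4:-1/10
[12] X move#2: -2:-1/10*, -4:-1/8
[10] O move#3: -2:-1/8, -4:+1/6*
[6] X move#4: -2:-1/4*, -4:-1/2
[4] O move#5: -2:-1/2, -4:+1/0*
[0] end (terminal -1, X#6); searched 14 to 7

O's best at [14]: -2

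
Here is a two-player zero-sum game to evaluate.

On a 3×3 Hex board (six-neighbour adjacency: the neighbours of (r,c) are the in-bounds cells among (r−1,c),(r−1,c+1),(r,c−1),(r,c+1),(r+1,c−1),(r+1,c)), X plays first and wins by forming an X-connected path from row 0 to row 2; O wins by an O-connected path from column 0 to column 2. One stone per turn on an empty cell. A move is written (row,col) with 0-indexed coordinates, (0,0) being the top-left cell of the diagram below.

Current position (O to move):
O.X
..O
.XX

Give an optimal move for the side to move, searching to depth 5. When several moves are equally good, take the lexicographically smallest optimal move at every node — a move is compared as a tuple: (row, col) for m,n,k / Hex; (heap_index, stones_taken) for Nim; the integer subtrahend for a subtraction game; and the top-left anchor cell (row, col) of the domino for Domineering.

p1 O@[O.X/..O/.XX]: (0,1)[OOX/..O/.XX]-1 (1,0)[O.X/O.O/.XX]-1 (1,1)[O.X/.OO/.XX]+1* (2,0)[O.X/..O/OXX]-1
p2 X@[O.X/.OO/.XX]: (0,1)[OXX/.OO/.XX]-1* (1,0)[O.X/XOO/.XX]-1 (2,0)[O.X/.OO/XXX]-1
p3 O@[OXX/.OO/.XX]: (1,0)[OXX/OOO/.XX]+1* (2,0)[OXX/.OO/OXX]+1
p4 X@[OXX/OOO/.XX] terminal -1; root [O.X/..O/.XX] d5

O's best at [O.X/..O/.XX]: (1,1)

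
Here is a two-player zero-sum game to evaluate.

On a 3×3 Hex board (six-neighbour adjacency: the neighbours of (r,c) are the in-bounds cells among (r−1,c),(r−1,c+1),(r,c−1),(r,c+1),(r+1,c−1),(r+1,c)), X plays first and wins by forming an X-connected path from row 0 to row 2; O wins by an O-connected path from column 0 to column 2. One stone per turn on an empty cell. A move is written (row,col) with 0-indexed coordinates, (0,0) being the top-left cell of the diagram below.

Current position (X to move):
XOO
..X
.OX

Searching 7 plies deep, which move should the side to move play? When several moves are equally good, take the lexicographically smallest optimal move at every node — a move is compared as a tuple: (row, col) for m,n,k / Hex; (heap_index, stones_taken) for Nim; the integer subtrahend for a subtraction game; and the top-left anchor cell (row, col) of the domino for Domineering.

X's best at [XOO/..X/.OX]: (1,0)

p1 X@[XOO/..X/.OX]: (1,0)[XOO/X.X/.OX]+1* (1,1)[XOO/.XX/.OX]-1 (2,0)[XOO/..X/XOX]-1
p2 O@[XOO/X.X/.OX]: (1,1)[XOO/XOX/.OX]-1* (2,0)[XOO/X.X/OOX]-1
p3 X@[XOO/XOX/.OX]: (2,0)[XOO/XOX/XOX]+1*
p4 O@[XOO/XOX/XOX] terminal -1; root [XOO/..X/.OX] d7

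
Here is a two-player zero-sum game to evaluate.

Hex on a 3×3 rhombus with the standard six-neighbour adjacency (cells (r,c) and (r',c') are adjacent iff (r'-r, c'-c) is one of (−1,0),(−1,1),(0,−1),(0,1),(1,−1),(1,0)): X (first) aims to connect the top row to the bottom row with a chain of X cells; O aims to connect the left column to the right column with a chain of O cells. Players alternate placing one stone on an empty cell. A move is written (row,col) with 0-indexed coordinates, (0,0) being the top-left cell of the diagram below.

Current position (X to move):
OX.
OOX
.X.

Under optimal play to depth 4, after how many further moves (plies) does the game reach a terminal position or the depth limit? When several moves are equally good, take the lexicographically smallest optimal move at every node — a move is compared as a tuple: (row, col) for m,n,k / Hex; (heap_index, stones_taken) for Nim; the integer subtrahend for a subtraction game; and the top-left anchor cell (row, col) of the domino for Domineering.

PV length from [OX./OOX/.X.]: 1 ply

ply 1, X at OX./OOX/.X. | (0,2)=+1→OXX/OOX/.X.*; (2,0)=-1→OX./OOX/XX.; (2,2)=-1→OX./OOX/.XX
ply 2: OXX/OOX/.X. is terminal -1 (O); from OX./OOX/.X. depth 4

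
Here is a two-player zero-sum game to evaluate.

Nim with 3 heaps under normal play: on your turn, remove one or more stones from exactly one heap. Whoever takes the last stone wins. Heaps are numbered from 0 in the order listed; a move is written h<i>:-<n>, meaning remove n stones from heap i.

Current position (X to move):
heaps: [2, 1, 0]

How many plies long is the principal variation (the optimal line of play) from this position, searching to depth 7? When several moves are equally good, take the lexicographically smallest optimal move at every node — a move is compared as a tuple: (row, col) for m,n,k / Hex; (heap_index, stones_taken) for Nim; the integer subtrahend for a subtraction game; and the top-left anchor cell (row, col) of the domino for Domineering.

PV length from [(2,1,0)]: 3 plies

ply 1, X at (2,1,0) | h0:-1=+1→(1,1,0)*; h0:-2=-1→(0,1,0); h1:-1=-1→(2,0,0)
ply 2, O at (1,1,0) | h0:-1=-1→(0,1,0)*; h1:-1=-1→(1,0,0)
ply 3, X at (0,1,0) | h1:-1=+1→(0,0,0)*
ply 4: (0,0,0) is terminal -1 (O); from (2,1,0) depth 7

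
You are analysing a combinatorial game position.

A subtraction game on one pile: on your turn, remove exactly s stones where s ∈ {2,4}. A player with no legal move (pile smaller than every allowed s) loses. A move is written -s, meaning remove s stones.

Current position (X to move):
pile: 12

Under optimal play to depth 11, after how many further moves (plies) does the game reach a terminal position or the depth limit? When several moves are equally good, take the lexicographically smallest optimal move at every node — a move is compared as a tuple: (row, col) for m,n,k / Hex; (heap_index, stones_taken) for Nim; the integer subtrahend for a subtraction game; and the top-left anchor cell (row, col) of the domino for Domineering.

PV length from [12]: 4 plies

[12] X move#1: -2:-1/10*, -4:-1/8
[10] O move#2: -2:-1/8, -4:+1/6*
[6] X move#3: -2:-1/4*, -4:-1/2
[4] O move#4: -2:-1/2, -4:+1/0*
[0] end (terminal -1, X#5); searched 12 to 11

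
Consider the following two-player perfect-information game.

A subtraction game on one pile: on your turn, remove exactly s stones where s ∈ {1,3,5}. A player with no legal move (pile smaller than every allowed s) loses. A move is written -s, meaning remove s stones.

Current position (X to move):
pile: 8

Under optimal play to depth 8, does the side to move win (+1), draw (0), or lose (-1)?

value(8, X) = -1

ply 1, X at 8 | -1=-1→7*; -3=-1→5; -5=-1→3
ply 2, O at 7 | -1=+1→6*; -3=+1→4; -5=+1→2
ply 3, X at 6 | -1=-1→5*; -3=-1→3; -5=-1→1
ply 4, O at 5 | -1=+1→4*; -3=+1→2; -5=+1→0
ply 5, X at 4 | -1=-1→3*; -3=-1→1
ply 6, O at 3 | -1=+1→2*; -3=+1→0
ply 7, X at 2 | -1=-1→1*
ply 8, O at 1 | -1=+1→0*
ply 9: 0 is terminal -1 (X); from 8 depth 8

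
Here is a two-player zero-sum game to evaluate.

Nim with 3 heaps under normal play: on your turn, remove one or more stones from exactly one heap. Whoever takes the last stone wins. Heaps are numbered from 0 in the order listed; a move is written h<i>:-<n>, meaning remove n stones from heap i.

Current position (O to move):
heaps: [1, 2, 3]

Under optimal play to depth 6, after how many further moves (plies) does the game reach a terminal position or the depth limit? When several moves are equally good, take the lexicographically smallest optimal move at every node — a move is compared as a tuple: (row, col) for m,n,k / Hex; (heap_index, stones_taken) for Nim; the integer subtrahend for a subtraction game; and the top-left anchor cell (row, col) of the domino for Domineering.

ply 1, O at (1,2,3) | h0:-1=-1→(0,2,3)*; h1:-1=-1→(1,1,3); h1:-2=-1→(1,0,3); h2:-1=-1→(1,2,2); h2:-2=-1→(1,2,1); h2:-3=-1→(1,2,0)
ply 2, X at (0,2,3) | h1:-1=-1→(0,1,3); h1:-2=-1→(0,0,3); h2:-1=+1→(0,2,2)*; h2:-2=-1→(0,2,1); h2:-3=-1→(0,2,0)
ply 3, O at (0,2,2) | h1:-1=-1→(0,1,2)*; h1:-2=-1→(0,0,2); h2:-1=-1→(0,2,1); h2:-2=-1→(0,2,0)
ply 4, X at (0,1,2) | h1:-1=-1→(0,0,2); h2:-1=+1→(0,1,1)*; h2:-2=-1→(0,1,0)
ply 5, O at (0,1,1) | h1:-1=-1→(0,0,1)*; h2:-1=-1→(0,1,0)
ply 6, X at (0,0,1) | h2:-1=+1→(0,0,0)*
ply 7: (0,0,0) is terminal -1 (O); from (1,2,3) depth 6

PV length from [(1,2,3)]: 6 plies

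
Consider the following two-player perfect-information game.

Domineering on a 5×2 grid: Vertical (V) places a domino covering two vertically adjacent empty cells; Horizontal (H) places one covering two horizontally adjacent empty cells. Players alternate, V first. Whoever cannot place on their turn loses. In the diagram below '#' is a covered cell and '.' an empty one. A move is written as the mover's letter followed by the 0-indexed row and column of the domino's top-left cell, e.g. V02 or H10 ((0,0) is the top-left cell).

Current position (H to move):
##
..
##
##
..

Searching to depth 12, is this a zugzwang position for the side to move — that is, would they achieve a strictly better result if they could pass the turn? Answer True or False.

ply 1, H at ##/../##/##/.. | H10=+1→##/##/##/##/..*; H40=+1→##/../##/##/##
ply 2: ##/##/##/##/.. is terminal -1 (V); from ##/../##/##/.. depth 12
pass branch (V moves first from the same position):
  | ply 1: ##/../##/##/.. is terminal -1 (V); from ##/../##/##/.. depth 12
H moving scores +1; H passing scores +1

zugzwang(##/../##/##/.., H) = False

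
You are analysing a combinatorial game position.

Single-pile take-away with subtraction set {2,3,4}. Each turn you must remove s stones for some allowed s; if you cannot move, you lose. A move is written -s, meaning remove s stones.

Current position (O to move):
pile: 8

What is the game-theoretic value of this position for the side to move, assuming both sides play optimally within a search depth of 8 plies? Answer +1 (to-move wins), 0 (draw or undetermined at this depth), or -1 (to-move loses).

value(8, O) = +1

[8] O move#1: -2:+1/6*, -3:-1/5, -4:-1/4
[6] X move#2: -2:-1/4*, -3:-1/3, -4:-1/2
[4] O move#3: -2:-1/2, -3:+1/1*, -4:+1/0
[1] end (terminal -1, X#4); searched 8 to 8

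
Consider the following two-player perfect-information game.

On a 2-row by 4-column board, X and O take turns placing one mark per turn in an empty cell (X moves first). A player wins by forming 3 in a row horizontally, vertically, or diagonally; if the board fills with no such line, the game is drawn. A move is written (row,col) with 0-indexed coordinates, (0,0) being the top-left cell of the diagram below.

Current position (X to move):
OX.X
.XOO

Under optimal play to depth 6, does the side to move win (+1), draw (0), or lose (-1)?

[OX.X/.XOO] X move#1: (0,2):+1/OXXX/.XOO*, (1,0):+0/OX.X/XXOO
[OXXX/.XOO] end (terminal -1, O#2); searched OX.X/.XOO to 6

value(OX.X/.XOO, X) = +1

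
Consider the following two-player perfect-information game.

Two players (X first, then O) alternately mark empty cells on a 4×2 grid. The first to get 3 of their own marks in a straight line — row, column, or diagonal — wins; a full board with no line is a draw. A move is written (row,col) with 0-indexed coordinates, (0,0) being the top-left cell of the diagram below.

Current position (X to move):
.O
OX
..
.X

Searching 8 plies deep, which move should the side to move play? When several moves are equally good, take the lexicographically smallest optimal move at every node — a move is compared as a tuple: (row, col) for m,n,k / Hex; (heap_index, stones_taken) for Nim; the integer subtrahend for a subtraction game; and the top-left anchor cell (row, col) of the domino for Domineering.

p1 X@[.O/OX/../.X]: (0,0)[XO/OX/../.X]+0 (2,0)[.O/OX/X./.X]+0 (2,1)[.O/OX/.X/.X]+1* (3,0)[.O/OX/../XX]+0
p2 O@[.O/OX/.X/.X] terminal -1; root [.O/OX/../.X] d8

X's best at [.O/OX/../.X]: (2,1)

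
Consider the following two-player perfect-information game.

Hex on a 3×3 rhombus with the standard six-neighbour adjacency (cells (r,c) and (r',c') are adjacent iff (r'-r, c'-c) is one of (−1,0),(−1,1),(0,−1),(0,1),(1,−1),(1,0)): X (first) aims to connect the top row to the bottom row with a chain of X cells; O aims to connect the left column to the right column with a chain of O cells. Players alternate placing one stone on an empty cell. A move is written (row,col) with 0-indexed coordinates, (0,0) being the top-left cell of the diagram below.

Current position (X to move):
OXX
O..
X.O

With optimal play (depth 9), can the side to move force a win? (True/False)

ply 1, X at OXX/O../X.O | (1,1)=+1→OXX/OX./X.O*; (1,2)=+1→OXX/O.X/X.O; (2,1)=+1→OXX/O../XXO
ply 2: OXX/OX./X.O is terminal -1 (O); from OXX/O../X.O depth 9

X winning at [OXX/O../X.O]: True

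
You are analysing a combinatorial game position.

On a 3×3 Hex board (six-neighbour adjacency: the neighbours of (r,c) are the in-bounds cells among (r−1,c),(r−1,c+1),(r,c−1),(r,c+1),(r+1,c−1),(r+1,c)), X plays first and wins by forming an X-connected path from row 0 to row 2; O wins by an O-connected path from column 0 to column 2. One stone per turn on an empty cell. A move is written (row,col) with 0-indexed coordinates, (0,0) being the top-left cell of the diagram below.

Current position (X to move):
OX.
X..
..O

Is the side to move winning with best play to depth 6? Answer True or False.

X winning at [OX./X../..O]: True

[OX./X../..O] X move#1: (0,2):+1/OXX/X../..O*, (1,1):+1/OX./XX./..O, (1,2):+1/OX./X.X/..O, (2,0):+1/OX./X../X.O, (2,1):+1/OX./X../.XO
[OXX/X../..O] O move#2: (1,1):-1/OXX/XO./..O*, (1,2):-1/OXX/X.O/..O, (2,0):-1/OXX/X../O.O, (2,1):-1/OXX/X../.OO
[OXX/XO./..O] X move#3: (1,2):+1/OXX/XOX/..O*, (2,0):+1/OXX/XO./X.O, (2,1):+1/OXX/XO./.XO
[OXX/XOX/..O] O move#4: (2,0):-1/OXX/XOX/O.O*, (2,1):-1/OXX/XOX/.OO
[OXX/XOX/O.O] X move#5: (2,1):+1/OXX/XOX/OXO*
[OXX/XOX/OXO] end (terminal -1, O#6); searched OX./X../..O to 6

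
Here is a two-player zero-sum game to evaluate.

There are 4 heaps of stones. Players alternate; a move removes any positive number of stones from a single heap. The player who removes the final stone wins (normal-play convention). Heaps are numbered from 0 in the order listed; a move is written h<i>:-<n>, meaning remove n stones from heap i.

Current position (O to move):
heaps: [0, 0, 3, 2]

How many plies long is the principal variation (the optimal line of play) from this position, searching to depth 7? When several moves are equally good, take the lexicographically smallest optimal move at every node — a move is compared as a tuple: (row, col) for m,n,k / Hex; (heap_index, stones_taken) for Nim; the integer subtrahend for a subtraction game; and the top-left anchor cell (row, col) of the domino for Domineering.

[(0,0,3,2)] O move#1: h2:-1:+1/(0,0,2,2)*, h2:-2:-1/(0,0,1,2), h2:-3:-1/(0,0,0,2), h3:-1:-1/(0,0,3,1), h3:-2:-1/(0,0,3,0)
[(0,0,2,2)] X move#2: h2:-1:-1/(0,0,1,2)*, h2:-2:-1/(0,0,0,2), h3:-1:-1/(0,0,2,1), h3:-2:-1/(0,0,2,0)
[(0,0,1,2)] O move#3: h2:-1:-1/(0,0,0,2), h3:-1:+1/(0,0,1,1)*, h3:-2:-1/(0,0,1,0)
[(0,0,1,1)] X move#4: h2:-1:-1/(0,0,0,1)*, h3:-1:-1/(0,0,1,0)
[(0,0,0,1)] O move#5: h3:-1:+1/(0,0,0,0)*
[(0,0,0,0)] end (terminal -1, X#6); searched (0,0,3,2) to 7

PV length from [(0,0,3,2)]: 5 plies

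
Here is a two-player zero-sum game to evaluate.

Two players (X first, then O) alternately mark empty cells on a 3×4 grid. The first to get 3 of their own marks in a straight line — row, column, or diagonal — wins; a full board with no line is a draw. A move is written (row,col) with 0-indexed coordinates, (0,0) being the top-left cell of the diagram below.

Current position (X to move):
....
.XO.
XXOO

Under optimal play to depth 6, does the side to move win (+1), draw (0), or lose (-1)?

ply 1, X at ..../.XO./XXOO | (0,0)=-1→X.../.XO./XXOO; (0,1)=+1→.X../.XO./XXOO*; (0,2)=+1→..X./.XO./XXOO; (0,3)=-1→...X/.XO./XXOO; (1,0)=-1→..../XXO./XXOO; (1,3)=-1→..../.XOX/XXOO
ply 2: .X../.XO./XXOO is terminal -1 (O); from ..../.XO./XXOO depth 6

value(..../.XO./XXOO, X) = +1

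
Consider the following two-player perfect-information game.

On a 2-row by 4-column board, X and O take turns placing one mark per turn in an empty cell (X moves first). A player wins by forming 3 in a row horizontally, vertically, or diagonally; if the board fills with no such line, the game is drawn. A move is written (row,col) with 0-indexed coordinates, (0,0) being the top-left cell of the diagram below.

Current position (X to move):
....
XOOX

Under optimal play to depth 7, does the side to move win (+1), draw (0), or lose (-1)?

value(..../XOOX, X) = 0

p1 X@[..../XOOX]: (0,0)[X.../XOOX]+0* (0,1)[.X../XOOX]+0 (0,2)[..X./XOOX]+0 (0,3)[...X/XOOX]+0
p2 O@[X.../XOOX]: (0,1)[XO../XOOX]+0* (0,2)[X.O./XOOX]+0 (0,3)[X..O/XOOX]+0
p3 X@[XO../XOOX]: (0,2)[XOX./XOOX]+0* (0,3)[XO.X/XOOX]+0
p4 O@[XOX./XOOX]: (0,3)[XOXO/XOOX]+0*
p5 X@[XOXO/XOOX] terminal +0; root [..../XOOX] d7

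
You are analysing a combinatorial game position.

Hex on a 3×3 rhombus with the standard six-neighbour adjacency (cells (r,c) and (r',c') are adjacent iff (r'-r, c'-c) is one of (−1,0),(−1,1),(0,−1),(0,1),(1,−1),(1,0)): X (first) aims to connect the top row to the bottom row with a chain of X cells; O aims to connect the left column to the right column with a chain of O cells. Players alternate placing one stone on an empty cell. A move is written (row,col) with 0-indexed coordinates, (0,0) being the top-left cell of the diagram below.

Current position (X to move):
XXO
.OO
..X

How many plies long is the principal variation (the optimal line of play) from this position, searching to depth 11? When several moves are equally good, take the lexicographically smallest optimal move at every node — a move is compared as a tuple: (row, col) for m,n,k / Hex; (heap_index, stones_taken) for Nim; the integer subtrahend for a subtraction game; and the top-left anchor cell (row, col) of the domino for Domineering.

[XXO/.OO/..X] X move#1: (1,0):-1/XXO/XOO/..X*, (2,0):-1/XXO/.OO/X.X, (2,1):-1/XXO/.OO/.XX
[XXO/XOO/..X] O move#2: (2,0):+1/XXO/XOO/O.X*, (2,1):-1/XXO/XOO/.OX
[XXO/XOO/O.X] end (terminal -1, X#3); searched XXO/.OO/..X to 11

PV length from [XXO/.OO/..X]: 2 plies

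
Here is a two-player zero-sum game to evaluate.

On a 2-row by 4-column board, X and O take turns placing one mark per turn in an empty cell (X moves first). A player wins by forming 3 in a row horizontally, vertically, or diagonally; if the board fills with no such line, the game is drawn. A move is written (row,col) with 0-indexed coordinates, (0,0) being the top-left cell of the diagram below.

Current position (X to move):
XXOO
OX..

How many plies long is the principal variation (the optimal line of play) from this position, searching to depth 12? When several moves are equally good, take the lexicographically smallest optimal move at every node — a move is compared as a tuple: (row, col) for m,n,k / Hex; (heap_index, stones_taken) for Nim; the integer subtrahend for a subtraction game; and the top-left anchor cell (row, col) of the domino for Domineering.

PV length from [XXOO/OX..]: 2 plies

[XXOO/OX..] X move#1: (1,2):+0/XXOO/OXX.*, (1,3):+0/XXOO/OX.X
[XXOO/OXX.] O move#2: (1,3):+0/XXOO/OXXO*
[XXOO/OXXO] end (terminal +0, X#3); searched XXOO/OX.. to 12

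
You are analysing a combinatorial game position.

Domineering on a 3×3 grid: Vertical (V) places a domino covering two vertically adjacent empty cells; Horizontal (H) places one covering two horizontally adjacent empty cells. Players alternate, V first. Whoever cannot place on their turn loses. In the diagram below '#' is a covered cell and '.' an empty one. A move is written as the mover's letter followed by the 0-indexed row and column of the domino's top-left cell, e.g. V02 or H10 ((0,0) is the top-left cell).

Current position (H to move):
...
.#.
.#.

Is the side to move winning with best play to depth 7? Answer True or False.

H winning at [.../.#./.#.]: False

[.../.#./.#.] H move#1: H00:-1/##./.#./.#.*, H01:-1/.##/.#./.#.
[##./.#./.#.] V move#2: V02:+1/###/.##/.#.*, V10:+1/##./##./##., V12:+1/##./.##/.##
[###/.##/.#.] end (terminal -1, H#3); searched .../.#./.#. to 7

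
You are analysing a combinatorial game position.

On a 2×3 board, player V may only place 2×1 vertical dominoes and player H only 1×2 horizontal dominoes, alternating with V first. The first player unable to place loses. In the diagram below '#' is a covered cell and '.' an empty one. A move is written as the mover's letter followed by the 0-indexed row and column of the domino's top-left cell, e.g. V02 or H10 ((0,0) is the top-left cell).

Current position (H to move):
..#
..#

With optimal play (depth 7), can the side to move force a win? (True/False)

p1 H@[..#/..#]: H00[###/..#]+1* H10[..#/###]+1
p2 V@[###/..#] terminal -1; root [..#/..#] d7

H winning at [..#/..#]: True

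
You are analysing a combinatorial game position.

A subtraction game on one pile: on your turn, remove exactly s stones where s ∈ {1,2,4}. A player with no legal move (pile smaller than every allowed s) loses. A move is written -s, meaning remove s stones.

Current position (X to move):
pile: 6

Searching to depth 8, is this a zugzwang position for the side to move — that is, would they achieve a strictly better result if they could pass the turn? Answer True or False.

zugzwang(6, X) = True

[6] X move#1: -1:-1/5*, -2:-1/4, -4:-1/2
[5] O move#2: -1:-1/4, -2:+1/3*, -4:-1/1
[3] X move#3: -1:-1/2*, -2:-1/1
[2] O move#4: -1:-1/1, -2:+1/0*
[0] end (terminal -1, X#5); searched 6 to 8
suppose X passes — search the same position with O to move:
pass> [6] O move#1: -1:-1/5*, -2:-1/4, -4:-1/2
pass> [5] X move#2: -1:-1/4, -2:+1/3*, -4:-1/1
pass> [3] O move#3: -1:-1/2*, -2:-1/1
pass> [2] X move#4: -1:-1/1, -2:+1/0*
pass> [0] end (terminal -1, O#5); searched 6 to 8
for X: play -1, pass +1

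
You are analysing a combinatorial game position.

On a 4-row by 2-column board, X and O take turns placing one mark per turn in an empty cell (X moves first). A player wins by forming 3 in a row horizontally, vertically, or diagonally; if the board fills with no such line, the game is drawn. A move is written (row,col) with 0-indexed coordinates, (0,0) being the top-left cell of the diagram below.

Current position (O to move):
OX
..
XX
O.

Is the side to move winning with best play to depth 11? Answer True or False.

O winning at [OX/../XX/O.]: False

[OX/../XX/O.] O move#1: (1,0):-1/OX/O./XX/O., (1,1):+0/OX/.O/XX/O.*, (3,1):-1/OX/../XX/OO
[OX/.O/XX/O.] X move#2: (1,0):+0/OX/XO/XX/O.*, (3,1):+0/OX/.O/XX/OX
[OX/XO/XX/O.] O move#3: (3,1):+0/OX/XO/XX/OO*
[OX/XO/XX/OO] end (terminal +0, X#4); searched OX/../XX/O. to 11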